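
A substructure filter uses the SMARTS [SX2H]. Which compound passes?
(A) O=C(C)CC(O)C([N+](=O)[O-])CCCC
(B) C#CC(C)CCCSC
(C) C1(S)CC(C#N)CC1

[SX2H] describes an aliphatic sulfur with two connections, one being H (a thiol).
(A) has a hydroxyl group (-OH) but it is an -OH, not an -SH.
(B) has a methylthio ether (-SCH3) but the sulfur has H0 (bonded to two carbons), not H1.
(C) contains a thiol (-SH), which satisfies every atom and bond constraint.
So the answer is (C).

C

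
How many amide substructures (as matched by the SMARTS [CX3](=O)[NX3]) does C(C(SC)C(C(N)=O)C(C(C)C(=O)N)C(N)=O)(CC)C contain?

3

[CX3](=O)[NX3] is the SMARTS for an amide: a carbonyl carbon bonded to a trivalent nitrogen.
The molecule carries 3 separate instances of a primary amide (-C(=O)NH2) meeting every constraint; each maps to a distinct set of atoms, giving 3 matches.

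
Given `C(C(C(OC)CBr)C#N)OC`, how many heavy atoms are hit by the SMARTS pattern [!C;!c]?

The query [!C;!c] means: neither aliphatic nor aromatic carbon — same as [!#6].
Check the 11 heavy atoms by environment: 7× C → no; 2× O → match; 1× Br → match; 1× N → match.
Summing the matching environments: 2 + 1 + 1 = 4 matching atoms.

4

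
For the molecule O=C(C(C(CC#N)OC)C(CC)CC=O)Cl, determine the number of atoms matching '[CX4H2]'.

3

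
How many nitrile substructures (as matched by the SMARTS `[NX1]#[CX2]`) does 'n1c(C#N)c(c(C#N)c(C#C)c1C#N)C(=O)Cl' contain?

[NX1]#[CX2] is the SMARTS for a nitrile: a nitrogen triple-bonded to a two-connected carbon.
The molecule carries 3 separate instances of a nitrile (-C#N) meeting every constraint; each maps to a distinct set of atoms, giving 3 matches.

3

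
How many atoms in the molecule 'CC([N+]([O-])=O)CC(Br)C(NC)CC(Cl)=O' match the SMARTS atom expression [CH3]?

Check the 15 heavy atoms by environment: 2× C (H3) → match; 3× C (H1) → no; 2× C (H2) → no; 1× C (H0) → no; 2× O (H0) → no; 1× Cl (H0) → no; 1× N (H1) → no; 1× Br (H0) → no; 1× N (charge +1, H0) → no; 1× O (charge -1, H0) → no.
That gives 2 matching atoms.

2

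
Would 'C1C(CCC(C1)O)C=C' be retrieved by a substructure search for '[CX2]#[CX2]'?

No

The pattern [CX2]#[CX2] describes a carbon-carbon triple bond — an alkyne.
The closest candidate here is a vinyl group (-CH=CH2), but the C=C is a double bond; both carbons are CX3, not CX2. No other fragment satisfies the full query, so there is no match.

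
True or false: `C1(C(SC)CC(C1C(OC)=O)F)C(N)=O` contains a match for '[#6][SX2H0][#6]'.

True

The pattern [#6][SX2H0][#6] describes an aliphatic sulfur bridging two carbons with no H on the sulfur — a thioether.
The molecule carries a methylthio ether (-SCH3), whose atoms satisfy every constraint of the query, so the pattern matches.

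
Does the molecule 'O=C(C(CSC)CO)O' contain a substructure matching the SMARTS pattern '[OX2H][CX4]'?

Yes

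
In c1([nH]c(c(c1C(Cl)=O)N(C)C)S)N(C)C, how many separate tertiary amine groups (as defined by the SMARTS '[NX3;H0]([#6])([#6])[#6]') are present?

2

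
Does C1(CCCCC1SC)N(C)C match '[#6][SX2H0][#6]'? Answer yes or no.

Yes

The pattern [#6][SX2H0][#6] describes an aliphatic sulfur bridging two carbons with no H on the sulfur — a thioether.
The molecule carries a methylthio ether (-SCH3), whose atoms satisfy every constraint of the query, so the pattern matches.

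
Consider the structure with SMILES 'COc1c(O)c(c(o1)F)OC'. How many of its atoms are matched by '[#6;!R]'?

The query [#6;!R] means: carbon not in any ring.
Check the 11 heavy atoms by environment: 1× o (aromatic, in 5-ring) → no; 4× c (aromatic, in 5-ring) → no; 1× F (acyclic) → no; 3× O (acyclic) → no; 2× C (acyclic) → match.
That gives 2 matching atoms.

2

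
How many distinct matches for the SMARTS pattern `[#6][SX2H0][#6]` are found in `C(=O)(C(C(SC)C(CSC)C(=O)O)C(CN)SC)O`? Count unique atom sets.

3

[#6][SX2H0][#6] is the SMARTS for a thioether: an aliphatic sulfur bridging two carbons with no H on the sulfur.
The molecule carries 3 separate instances of a methylthio ether (-SCH3) meeting every constraint; each maps to a distinct set of atoms, giving 3 matches.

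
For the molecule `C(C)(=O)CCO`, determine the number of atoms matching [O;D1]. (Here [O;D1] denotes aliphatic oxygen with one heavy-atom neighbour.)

The query [O;D1] means: aliphatic oxygen bonded to exactly one heavy atom.
Check the 6 heavy atoms by environment: 2× C (D2) → no; 1× C (D3) → no; 2× O (D1) → match; 1× C (D1) → no.
That gives 2 matching atoms.

2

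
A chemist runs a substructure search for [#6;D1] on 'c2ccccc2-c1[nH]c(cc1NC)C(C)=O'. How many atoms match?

Check the 16 heavy atoms by environment: 1× n (aromatic, D2) → no; 4× c (aromatic, D3) → no; 6× c (aromatic, D2) → no; 1× N (D2) → no; 2× C (D1) → match; 1× C (D3) → no; 1× O (D1) → no.
That gives 2 matching atoms.

2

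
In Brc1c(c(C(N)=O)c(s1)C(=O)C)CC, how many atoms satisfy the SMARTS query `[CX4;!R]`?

3

The query [CX4;!R] means: aliphatic carbon with four total connections, not in a ring.
Check the 14 heavy atoms by environment: 1× s (aromatic, X2, in 5-ring) → no; 4× c (aromatic, X3, in 5-ring) → no; 3× C (X4, acyclic) → match; 1× Br (X1, acyclic) → no; 2× C (X3, acyclic) → no; 2× O (X1, acyclic) → no; 1× N (X3, acyclic) → no.
That gives 3 matching atoms.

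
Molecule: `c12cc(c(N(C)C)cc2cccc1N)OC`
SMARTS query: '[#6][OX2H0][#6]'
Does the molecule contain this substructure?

Yes

The pattern [#6][OX2H0][#6] describes an aliphatic oxygen bridging two carbons with no H on the oxygen — an ether.
The molecule carries a methoxy ether (-OCH3), whose atoms satisfy every constraint of the query, so the pattern matches.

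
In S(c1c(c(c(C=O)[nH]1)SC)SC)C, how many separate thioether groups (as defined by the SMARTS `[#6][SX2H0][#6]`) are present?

3

[#6][SX2H0][#6] is the SMARTS for a thioether: an aliphatic sulfur bridging two carbons with no H on the sulfur.
The molecule carries 3 separate instances of a methylthio ether (-SCH3) meeting every constraint; each maps to a distinct set of atoms, giving 3 matches.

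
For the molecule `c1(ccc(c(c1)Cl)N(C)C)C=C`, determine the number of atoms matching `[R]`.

The query [R] means: R matches any atom that is part of a ring.
Check the 12 heavy atoms by environment: 6× c (aromatic, in 6-ring) → match; 4× C (acyclic) → no; 1× N (acyclic) → no; 1× Cl (acyclic) → no.
That gives 6 matching atoms.

6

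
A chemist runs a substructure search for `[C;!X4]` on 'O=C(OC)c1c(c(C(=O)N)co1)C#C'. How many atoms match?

4

Check the 14 heavy atoms by environment: 1× o (aromatic, X2) → no; 4× c (aromatic, X3) → no; 2× C (X2) → match; 2× C (X3) → match; 2× O (X1) → no; 1× N (X3) → no; 1× O (X2) → no; 1× C (X4) → no.
Summing the matching environments: 2 + 2 = 4 matching atoms.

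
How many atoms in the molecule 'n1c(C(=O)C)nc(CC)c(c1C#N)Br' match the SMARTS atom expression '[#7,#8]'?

4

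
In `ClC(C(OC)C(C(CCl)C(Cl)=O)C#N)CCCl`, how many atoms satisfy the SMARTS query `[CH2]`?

3

The query [CH2] means: aliphatic carbon with exactly two hydrogens.
Check the 17 heavy atoms by environment: 3× C (H2) → match; 4× C (H1) → no; 2× O (H0) → no; 1× C (H3) → no; 4× Cl (H0) → no; 2× C (H0) → no; 1× N (H0) → no.
That gives 3 matching atoms.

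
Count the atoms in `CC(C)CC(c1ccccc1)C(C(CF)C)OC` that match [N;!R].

0

The query [N;!R] means: aliphatic nitrogen not in a ring.
Check the 18 heavy atoms by environment: 10× C (acyclic) → no; 1× O (acyclic) → no; 6× c (aromatic, in 6-ring) → no; 1× F (acyclic) → no.
No environment satisfies the query, so 0 matching atoms.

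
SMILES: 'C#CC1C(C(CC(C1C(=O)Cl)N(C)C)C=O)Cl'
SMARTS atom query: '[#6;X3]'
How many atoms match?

The query [#6;X3] means: any carbon (aromatic or not) with three total connections.
Check the 17 heavy atoms by environment: 8× C (X4) → no; 2× Cl (X1) → no; 1× N (X3) → no; 2× C (X3) → match; 2× O (X1) → no; 2× C (X2) → no.
That gives 2 matching atoms.

2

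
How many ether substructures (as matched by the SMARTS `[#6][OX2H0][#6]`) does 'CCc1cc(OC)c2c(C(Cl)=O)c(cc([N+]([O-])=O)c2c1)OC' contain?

2

[#6][OX2H0][#6] is the SMARTS for an ether: an aliphatic oxygen bridging two carbons with no H on the oxygen.
The molecule carries 2 separate instances of a methoxy ether (-OCH3) meeting every constraint; each maps to a distinct set of atoms, giving 2 matches.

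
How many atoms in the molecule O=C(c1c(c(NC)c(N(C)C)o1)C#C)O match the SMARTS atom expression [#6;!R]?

6

The query [#6;!R] means: carbon not in any ring.
Check the 15 heavy atoms by environment: 1× o (aromatic, in 5-ring) → no; 4× c (aromatic, in 5-ring) → no; 6× C (acyclic) → match; 2× O (acyclic) → no; 2× N (acyclic) → no.
That gives 6 matching atoms.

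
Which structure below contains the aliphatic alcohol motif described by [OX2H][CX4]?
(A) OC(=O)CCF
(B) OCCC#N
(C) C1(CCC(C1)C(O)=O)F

[OX2H][CX4] describes a hydroxyl oxygen bound to an sp3 (X4) carbon (an aliphatic alcohol).
(A) has a carboxylic acid group (-C(=O)OH) but the -OH is on a CX3 carbonyl carbon, not a CX4 carbon.
(B) contains a hydroxyl group (-OH), which satisfies every atom and bond constraint.
(C) has a carboxylic acid group (-C(=O)OH) but the -OH is on a CX3 carbonyl carbon, not a CX4 carbon.
So the answer is (B).

B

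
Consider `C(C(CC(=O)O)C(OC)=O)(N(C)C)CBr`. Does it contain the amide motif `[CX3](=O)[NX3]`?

The pattern [CX3](=O)[NX3] describes a carbonyl carbon bonded to a trivalent nitrogen — an amide.
The closest candidate here is a methyl-ester group (-C(=O)OCH3), but the carbonyl is bonded to O, not to an NX3 nitrogen. No other fragment satisfies the full query, so there is no match.

No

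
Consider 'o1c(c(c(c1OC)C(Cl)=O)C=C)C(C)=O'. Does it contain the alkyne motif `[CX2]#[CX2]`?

No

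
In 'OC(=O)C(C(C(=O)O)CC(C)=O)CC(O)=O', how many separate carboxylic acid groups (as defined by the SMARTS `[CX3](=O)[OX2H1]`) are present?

3

[CX3](=O)[OX2H1] is the SMARTS for a carboxylic acid: an sp2 carbon double-bonded to O and single-bonded to an -OH oxygen.
The molecule carries 3 separate instances of a carboxylic acid group (-C(=O)OH) meeting every constraint; each maps to a distinct set of atoms, giving 3 matches.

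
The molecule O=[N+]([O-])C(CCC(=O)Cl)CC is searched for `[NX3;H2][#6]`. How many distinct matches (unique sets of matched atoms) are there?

0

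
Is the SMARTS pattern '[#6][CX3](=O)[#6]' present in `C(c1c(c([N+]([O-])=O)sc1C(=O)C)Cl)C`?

The pattern [#6][CX3](=O)[#6] describes a carbonyl carbon (no H) flanked by two carbons — a ketone.
The molecule carries an acetyl/ketone group (-C(=O)CH3), whose atoms satisfy every constraint of the query, so the pattern matches.

Yes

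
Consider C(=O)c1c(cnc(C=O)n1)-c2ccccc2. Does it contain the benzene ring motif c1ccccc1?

Yes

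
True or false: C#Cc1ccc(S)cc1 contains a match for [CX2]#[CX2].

True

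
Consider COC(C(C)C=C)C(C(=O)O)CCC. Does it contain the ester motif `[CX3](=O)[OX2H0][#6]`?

No

The pattern [CX3](=O)[OX2H0][#6] describes a carbonyl carbon bonded to an oxygen that is itself bonded to carbon (no H on that O) — an ester.
The closest candidate here is a carboxylic acid group (-C(=O)OH), but the singly-bonded O carries H (OX2H1, not H0). No other fragment satisfies the full query, so there is no match.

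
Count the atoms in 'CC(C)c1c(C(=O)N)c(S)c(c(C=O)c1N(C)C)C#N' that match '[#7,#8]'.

5

The query [#7,#8] means: nitrogen or oxygen (comma = OR).
Check the 20 heavy atoms by environment: 6× c (aromatic) → no; 8× C → no; 2× O → match; 3× N → match; 1× S → no.
Summing the matching environments: 2 + 3 = 5 matching atoms.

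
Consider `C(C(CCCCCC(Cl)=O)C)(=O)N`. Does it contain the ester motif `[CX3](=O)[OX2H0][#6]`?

No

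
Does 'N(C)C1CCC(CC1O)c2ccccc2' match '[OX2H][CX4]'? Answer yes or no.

Yes

The pattern [OX2H][CX4] describes a hydroxyl oxygen bound to an sp3 (X4) carbon — an aliphatic alcohol.
The molecule carries a hydroxyl group (-OH), whose atoms satisfy every constraint of the query, so the pattern matches.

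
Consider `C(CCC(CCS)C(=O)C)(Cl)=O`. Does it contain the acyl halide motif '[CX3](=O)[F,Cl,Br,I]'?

Yes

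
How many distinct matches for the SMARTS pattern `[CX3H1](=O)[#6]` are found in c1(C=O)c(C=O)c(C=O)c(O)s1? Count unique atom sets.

3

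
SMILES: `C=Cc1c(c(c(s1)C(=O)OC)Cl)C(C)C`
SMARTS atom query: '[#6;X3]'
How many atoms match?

The query [#6;X3] means: any carbon (aromatic or not) with three total connections.
Check the 15 heavy atoms by environment: 1× s (aromatic, X2) → no; 4× c (aromatic, X3) → match; 4× C (X4) → no; 3× C (X3) → match; 1× O (X1) → no; 1× O (X2) → no; 1× Cl (X1) → no.
Summing the matching environments: 4 + 3 = 7 matching atoms.

7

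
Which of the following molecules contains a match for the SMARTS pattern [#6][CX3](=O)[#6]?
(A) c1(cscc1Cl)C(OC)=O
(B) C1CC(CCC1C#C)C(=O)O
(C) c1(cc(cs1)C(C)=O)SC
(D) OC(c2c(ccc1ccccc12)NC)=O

C

[#6][CX3](=O)[#6] describes a carbonyl carbon (no H) flanked by two carbons (a ketone).
(A) has a methyl-ester group (-C(=O)OCH3) but one neighbour of the carbonyl carbon is O, not C.
(B) has a carboxylic acid group (-C(=O)OH) but one neighbour of the carbonyl carbon is O, not C.
(C) contains an acetyl/ketone group (-C(=O)CH3), which satisfies every atom and bond constraint.
(D) has a carboxylic acid group (-C(=O)OH) but one neighbour of the carbonyl carbon is O, not C.
So the answer is (C).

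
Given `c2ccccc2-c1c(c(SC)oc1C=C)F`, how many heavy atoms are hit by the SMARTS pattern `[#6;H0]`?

The query [#6;H0] means: any carbon with no attached hydrogen.
Check the 16 heavy atoms by environment: 1× o (aromatic, H0) → no; 5× c (aromatic, H0) → match; 5× c (aromatic, H1) → no; 1× F (H0) → no; 1× S (H0) → no; 1× C (H3) → no; 1× C (H1) → no; 1× C (H2) → no.
That gives 5 matching atoms.

5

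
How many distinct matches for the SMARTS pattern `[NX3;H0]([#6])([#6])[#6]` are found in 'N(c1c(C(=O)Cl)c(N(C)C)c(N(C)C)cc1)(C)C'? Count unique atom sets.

3

[NX3;H0]([#6])([#6])[#6] is the SMARTS for a tertiary amine: a trivalent nitrogen with no H, bonded to three carbons.
The molecule carries 3 separate instances of a dimethylamino group (-N(CH3)2) meeting every constraint; each maps to a distinct set of atoms, giving 3 matches.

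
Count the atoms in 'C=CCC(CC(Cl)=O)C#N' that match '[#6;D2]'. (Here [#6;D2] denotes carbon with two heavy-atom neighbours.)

The query [#6;D2] means: any carbon bonded to exactly two heavy atoms.
Check the 10 heavy atoms by environment: 4× C (D2) → match; 2× C (D3) → no; 1× N (D1) → no; 1× O (D1) → no; 1× Cl (D1) → no; 1× C (D1) → no.
That gives 4 matching atoms.

4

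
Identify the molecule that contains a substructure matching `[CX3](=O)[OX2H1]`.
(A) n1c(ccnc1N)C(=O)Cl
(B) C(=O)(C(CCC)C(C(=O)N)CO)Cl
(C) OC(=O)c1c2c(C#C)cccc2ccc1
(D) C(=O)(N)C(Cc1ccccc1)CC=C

[CX3](=O)[OX2H1] describes an sp2 carbon double-bonded to O and single-bonded to an -OH oxygen (a carboxylic acid).
(A) has an acyl chloride (-C(=O)Cl) but the carbonyl is bonded to Cl, not to an -OH oxygen.
(B) has a primary amide (-C(=O)NH2) but the carbonyl is bonded to N, not to an -OH oxygen.
(C) contains a carboxylic acid group (-C(=O)OH), which satisfies every atom and bond constraint.
(D) has a primary amide (-C(=O)NH2) but the carbonyl is bonded to N, not to an -OH oxygen.
So the answer is (C).

C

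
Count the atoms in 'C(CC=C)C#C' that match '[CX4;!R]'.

2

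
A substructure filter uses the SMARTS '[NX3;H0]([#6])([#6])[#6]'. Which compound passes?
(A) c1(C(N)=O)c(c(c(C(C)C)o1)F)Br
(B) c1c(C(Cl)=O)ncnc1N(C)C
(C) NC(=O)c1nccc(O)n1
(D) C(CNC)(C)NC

[NX3;H0]([#6])([#6])[#6] describes a trivalent nitrogen with no H, bonded to three carbons (a tertiary amine).
(A) has a primary amide (-C(=O)NH2) but the amide nitrogen has H2 and only one carbon neighbour.
(B) contains a dimethylamino group (-N(CH3)2), which satisfies every atom and bond constraint.
(C) has a primary amide (-C(=O)NH2) but the amide nitrogen has H2 and only one carbon neighbour.
(D) has an N-methylamino group (-NHCH3) but the nitrogen still has one H (H1), not H0.
So the answer is (B).

B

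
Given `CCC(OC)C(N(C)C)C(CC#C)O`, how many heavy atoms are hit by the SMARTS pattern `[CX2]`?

The query [CX2] means: C with X2: aliphatic carbon with exactly 2 total connections.
Check the 14 heavy atoms by environment: 9× C (X4) → no; 2× O (X2) → no; 2× C (X2) → match; 1× N (X3) → no.
That gives 2 matching atoms.

2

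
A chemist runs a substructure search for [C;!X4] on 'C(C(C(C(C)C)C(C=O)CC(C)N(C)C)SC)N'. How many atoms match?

The query [C;!X4] means: aliphatic carbon that does not have four total connections.
Check the 18 heavy atoms by environment: 13× C (X4) → no; 1× C (X3) → match; 1× O (X1) → no; 1× S (X2) → no; 2× N (X3) → no.
That gives 1 matching atom.

1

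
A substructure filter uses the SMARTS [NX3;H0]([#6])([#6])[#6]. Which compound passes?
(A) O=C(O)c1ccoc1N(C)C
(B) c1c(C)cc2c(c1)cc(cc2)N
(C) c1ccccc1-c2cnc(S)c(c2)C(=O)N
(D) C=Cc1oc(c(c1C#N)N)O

[NX3;H0]([#6])([#6])[#6] describes a trivalent nitrogen with no H, bonded to three carbons (a tertiary amine).
(A) contains a dimethylamino group (-N(CH3)2), which satisfies every atom and bond constraint.
(B) has a primary amino group (-NH2) but the nitrogen has H2, not H0 with three carbons.
(C) has a primary amide (-C(=O)NH2) but the amide nitrogen has H2 and only one carbon neighbour.
(D) has a primary amino group (-NH2) but the nitrogen has H2, not H0 with three carbons.
So the answer is (A).

A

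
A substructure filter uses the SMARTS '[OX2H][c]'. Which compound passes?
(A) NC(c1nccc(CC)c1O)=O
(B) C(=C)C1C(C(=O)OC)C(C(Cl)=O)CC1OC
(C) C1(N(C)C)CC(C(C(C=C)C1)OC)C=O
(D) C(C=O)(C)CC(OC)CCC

A

[OX2H][c] describes a hydroxyl oxygen attached to an aromatic carbon (a phenol).
(A) contains a hydroxyl group (-OH), which satisfies every atom and bond constraint.
(B) has a methoxy ether (-OCH3) but the oxygen has H0, not H1.
(C) has a methoxy ether (-OCH3) but the oxygen has H0, not H1.
(D) has a methoxy ether (-OCH3) but the oxygen has H0, not H1.
So the answer is (A).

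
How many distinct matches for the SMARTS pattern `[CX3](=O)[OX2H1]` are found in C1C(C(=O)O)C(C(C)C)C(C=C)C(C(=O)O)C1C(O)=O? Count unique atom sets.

[CX3](=O)[OX2H1] is the SMARTS for a carboxylic acid: an sp2 carbon double-bonded to O and single-bonded to an -OH oxygen.
The molecule carries 3 separate instances of a carboxylic acid group (-C(=O)OH) meeting every constraint; each maps to a distinct set of atoms, giving 3 matches.

3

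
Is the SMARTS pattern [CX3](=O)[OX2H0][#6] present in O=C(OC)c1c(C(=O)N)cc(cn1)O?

Yes

The pattern [CX3](=O)[OX2H0][#6] describes a carbonyl carbon bonded to an oxygen that is itself bonded to carbon (no H on that O) — an ester.
The molecule carries a methyl-ester group (-C(=O)OCH3), whose atoms satisfy every constraint of the query, so the pattern matches.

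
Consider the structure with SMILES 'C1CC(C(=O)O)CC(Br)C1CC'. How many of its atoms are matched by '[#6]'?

9

The query [#6] means: #6 matches any atom with atomic number 6 (carbon, aromatic or aliphatic).
Check the 12 heavy atoms by environment: 9× C → match; 1× Br → no; 2× O → no.
That gives 9 matching atoms.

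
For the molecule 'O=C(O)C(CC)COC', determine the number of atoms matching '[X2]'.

The query [X2] means: any atom with exactly two total connections (bonds + H).
Check the 9 heavy atoms by environment: 5× C (X4) → no; 1× C (X3) → no; 1× O (X1) → no; 2× O (X2) → match.
That gives 2 matching atoms.

2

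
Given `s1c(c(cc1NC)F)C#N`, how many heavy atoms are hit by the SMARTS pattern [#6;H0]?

The query [#6;H0] means: any carbon with no attached hydrogen.
Check the 10 heavy atoms by environment: 1× s (aromatic, H0) → no; 3× c (aromatic, H0) → match; 1× c (aromatic, H1) → no; 1× F (H0) → no; 1× N (H1) → no; 1× C (H3) → no; 1× C (H0) → match; 1× N (H0) → no.
Summing the matching environments: 3 + 1 = 4 matching atoms.

4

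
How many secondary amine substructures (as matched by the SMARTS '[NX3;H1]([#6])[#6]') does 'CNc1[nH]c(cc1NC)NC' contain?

3

[NX3;H1]([#6])[#6] is the SMARTS for a secondary amine: a trivalent nitrogen with one H, bonded to two carbons.
The molecule carries 3 separate instances of an N-methylamino group (-NHCH3) meeting every constraint; each maps to a distinct set of atoms, giving 3 matches.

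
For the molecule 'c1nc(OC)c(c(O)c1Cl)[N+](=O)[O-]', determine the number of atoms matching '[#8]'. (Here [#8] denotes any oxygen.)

4

The query [#8] means: #8 matches any oxygen atom.
Check the 13 heavy atoms by environment: 1× n (aromatic) → no; 5× c (aromatic) → no; 1× N (charge +1) → no; 1× O (charge -1) → match; 3× O → match; 1× C → no; 1× Cl → no.
Summing the matching environments: 1 + 3 = 4 matching atoms.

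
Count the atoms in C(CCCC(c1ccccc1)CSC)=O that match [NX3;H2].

0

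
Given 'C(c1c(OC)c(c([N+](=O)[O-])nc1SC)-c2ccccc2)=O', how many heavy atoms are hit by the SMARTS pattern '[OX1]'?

The query [OX1] means: aliphatic oxygen with one total connection — typically a carbonyl =O or an oxide.
Check the 21 heavy atoms by environment: 1× n (aromatic, X2) → no; 11× c (aromatic, X3) → no; 1× C (X3) → no; 2× O (X1) → match; 1× O (X2) → no; 2× C (X4) → no; 1× S (X2) → no; 1× N (charge +1, X3) → no; 1× O (charge -1, X1) → match.
Summing the matching environments: 2 + 1 = 3 matching atoms.

3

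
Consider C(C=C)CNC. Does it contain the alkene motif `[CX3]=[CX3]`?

The pattern [CX3]=[CX3] describes a non-aromatic C=C double bond between two sp2 carbons — an alkene.
The molecule carries a vinyl group (-CH=CH2), whose atoms satisfy every constraint of the query, so the pattern matches.

Yes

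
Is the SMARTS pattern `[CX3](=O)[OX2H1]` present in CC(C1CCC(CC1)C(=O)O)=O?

Yes

The pattern [CX3](=O)[OX2H1] describes an sp2 carbon double-bonded to O and single-bonded to an -OH oxygen — a carboxylic acid.
The molecule carries a carboxylic acid group (-C(=O)OH), whose atoms satisfy every constraint of the query, so the pattern matches.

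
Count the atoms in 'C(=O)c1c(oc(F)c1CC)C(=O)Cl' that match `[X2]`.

The query [X2] means: any atom with exactly two total connections (bonds + H).
Check the 13 heavy atoms by environment: 1× o (aromatic, X2) → match; 4× c (aromatic, X3) → no; 2× C (X4) → no; 2× C (X3) → no; 2× O (X1) → no; 1× Cl (X1) → no; 1× F (X1) → no.
That gives 1 matching atom.

1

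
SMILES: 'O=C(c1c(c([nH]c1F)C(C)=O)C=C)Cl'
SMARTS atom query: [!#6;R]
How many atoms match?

1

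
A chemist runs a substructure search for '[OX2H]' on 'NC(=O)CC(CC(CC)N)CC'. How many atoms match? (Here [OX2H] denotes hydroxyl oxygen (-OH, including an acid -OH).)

The query [OX2H] means: aliphatic oxygen with two connections, one of which is H — an -OH oxygen.
Check the 12 heavy atoms by environment: 4× C (H2, X4) → no; 2× C (H1, X4) → no; 2× C (H3, X4) → no; 1× C (H0, X3) → no; 1× O (H0, X1) → no; 2× N (H2, X3) → no.
No environment satisfies the query, so 0 matching atoms.

0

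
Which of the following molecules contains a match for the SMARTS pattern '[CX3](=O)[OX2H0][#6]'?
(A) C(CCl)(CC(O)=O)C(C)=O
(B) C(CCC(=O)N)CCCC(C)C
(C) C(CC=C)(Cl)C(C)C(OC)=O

C

[CX3](=O)[OX2H0][#6] describes a carbonyl carbon bonded to an oxygen that is itself bonded to carbon (no H on that O) (an ester).
(A) has a carboxylic acid group (-C(=O)OH) but the singly-bonded O carries H (OX2H1, not H0).
(B) has a primary amide (-C(=O)NH2) but the carbonyl is bonded to N, not to an O-C linkage.
(C) contains a methyl-ester group (-C(=O)OCH3), which satisfies every atom and bond constraint.
So the answer is (C).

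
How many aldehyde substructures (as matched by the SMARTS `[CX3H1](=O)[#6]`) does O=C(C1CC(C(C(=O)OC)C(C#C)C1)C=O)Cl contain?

1

[CX3H1](=O)[#6] is the SMARTS for an aldehyde: an sp2 carbon with one H, double-bonded to O and single-bonded to carbon.
Exactly one fragment in the molecule meets all constraints, giving 1 match.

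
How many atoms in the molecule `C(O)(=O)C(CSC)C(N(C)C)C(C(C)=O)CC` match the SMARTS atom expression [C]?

12

Check the 17 heavy atoms by environment: 12× C → match; 3× O → no; 1× N → no; 1× S → no.
That gives 12 matching atoms.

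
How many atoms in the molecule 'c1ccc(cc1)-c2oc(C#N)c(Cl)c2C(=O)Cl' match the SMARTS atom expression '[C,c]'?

Check the 17 heavy atoms by environment: 1× o (aromatic) → no; 10× c (aromatic) → match; 2× C → match; 1× N → no; 1× O → no; 2× Cl → no.
Summing the matching environments: 10 + 2 = 12 matching atoms.

12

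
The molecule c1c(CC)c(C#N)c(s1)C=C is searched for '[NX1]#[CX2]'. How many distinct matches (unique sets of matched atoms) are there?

[NX1]#[CX2] is the SMARTS for a nitrile: a nitrogen triple-bonded to a two-connected carbon.
Exactly one fragment in the molecule meets all constraints, giving 1 match.

1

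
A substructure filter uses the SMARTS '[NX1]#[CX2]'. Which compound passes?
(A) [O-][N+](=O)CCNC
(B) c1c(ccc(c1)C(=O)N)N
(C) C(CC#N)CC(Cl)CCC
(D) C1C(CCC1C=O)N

C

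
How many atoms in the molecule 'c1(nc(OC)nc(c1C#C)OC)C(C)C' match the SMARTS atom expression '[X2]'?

The query [X2] means: any atom with exactly two total connections (bonds + H).
Check the 15 heavy atoms by environment: 2× n (aromatic, X2) → match; 4× c (aromatic, X3) → no; 5× C (X4) → no; 2× O (X2) → match; 2× C (X2) → match.
Summing the matching environments: 2 + 2 + 2 = 6 matching atoms.

6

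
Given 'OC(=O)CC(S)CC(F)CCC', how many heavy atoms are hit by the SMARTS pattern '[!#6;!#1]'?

The query [!#6;!#1] means: not carbon and not hydrogen — any heteroatom.
Check the 12 heavy atoms by environment: 8× C → no; 1× F → match; 1× S → match; 2× O → match.
Summing the matching environments: 1 + 1 + 2 = 4 matching atoms.

4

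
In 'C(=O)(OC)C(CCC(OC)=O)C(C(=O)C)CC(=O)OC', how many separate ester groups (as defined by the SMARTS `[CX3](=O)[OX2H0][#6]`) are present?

3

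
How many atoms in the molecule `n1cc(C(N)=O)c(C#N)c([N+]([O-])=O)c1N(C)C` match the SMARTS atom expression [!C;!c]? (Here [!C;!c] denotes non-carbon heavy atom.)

8

The query [!C;!c] means: neither aliphatic nor aromatic carbon — same as [!#6].
Check the 17 heavy atoms by environment: 1× n (aromatic) → match; 5× c (aromatic) → no; 3× N → match; 4× C → no; 2× O → match; 1× N (charge +1) → match; 1× O (charge -1) → match.
Summing the matching environments: 1 + 3 + 2 + 1 + 1 = 8 matching atoms.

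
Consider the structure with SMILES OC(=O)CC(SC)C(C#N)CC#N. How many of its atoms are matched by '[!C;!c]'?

Check the 13 heavy atoms by environment: 8× C → no; 1× S → match; 2× N → match; 2× O → match.
Summing the matching environments: 1 + 2 + 2 = 5 matching atoms.

5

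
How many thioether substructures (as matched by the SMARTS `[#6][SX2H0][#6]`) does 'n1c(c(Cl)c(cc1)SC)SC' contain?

2

[#6][SX2H0][#6] is the SMARTS for a thioether: an aliphatic sulfur bridging two carbons with no H on the sulfur.
The molecule carries 2 separate instances of a methylthio ether (-SCH3) meeting every constraint; each maps to a distinct set of atoms, giving 2 matches.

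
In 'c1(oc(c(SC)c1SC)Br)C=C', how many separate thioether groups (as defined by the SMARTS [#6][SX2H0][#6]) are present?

[#6][SX2H0][#6] is the SMARTS for a thioether: an aliphatic sulfur bridging two carbons with no H on the sulfur.
The molecule carries 2 separate instances of a methylthio ether (-SCH3) meeting every constraint; each maps to a distinct set of atoms, giving 2 matches.

2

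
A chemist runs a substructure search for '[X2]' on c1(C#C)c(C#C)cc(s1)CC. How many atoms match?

5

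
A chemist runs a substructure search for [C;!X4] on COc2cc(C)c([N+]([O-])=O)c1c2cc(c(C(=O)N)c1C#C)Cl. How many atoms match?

3

Check the 22 heavy atoms by environment: 10× c (aromatic, X3) → no; 2× C (X2) → match; 2× C (X4) → no; 1× O (X2) → no; 1× C (X3) → match; 2× O (X1) → no; 1× N (X3) → no; 1× Cl (X1) → no; 1× N (charge +1, X3) → no; 1× O (charge -1, X1) → no.
Summing the matching environments: 2 + 1 = 3 matching atoms.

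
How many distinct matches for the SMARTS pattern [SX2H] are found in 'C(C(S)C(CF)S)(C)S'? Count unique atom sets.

3

[SX2H] is the SMARTS for a thiol: an aliphatic sulfur with two connections, one being H.
The molecule carries 3 separate instances of a thiol (-SH) meeting every constraint; each maps to a distinct set of atoms, giving 3 matches.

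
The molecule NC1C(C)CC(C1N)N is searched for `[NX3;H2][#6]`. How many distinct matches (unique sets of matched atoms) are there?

3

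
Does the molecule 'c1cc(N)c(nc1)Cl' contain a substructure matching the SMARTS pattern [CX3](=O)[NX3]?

No

The pattern [CX3](=O)[NX3] describes a carbonyl carbon bonded to a trivalent nitrogen — an amide.
The closest candidate here is a primary amino group (-NH2), but the -NH2 is not attached to a carbonyl carbon. No other fragment satisfies the full query, so there is no match.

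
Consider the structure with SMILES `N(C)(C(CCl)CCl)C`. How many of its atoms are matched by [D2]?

Check the 8 heavy atoms by environment: 2× C (D2) → match; 1× C (D3) → no; 2× Cl (D1) → no; 1× N (D3) → no; 2× C (D1) → no.
That gives 2 matching atoms.

2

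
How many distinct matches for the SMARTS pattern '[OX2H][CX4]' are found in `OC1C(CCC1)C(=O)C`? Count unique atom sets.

1

[OX2H][CX4] is the SMARTS for an aliphatic alcohol: a hydroxyl oxygen bound to an sp3 (X4) carbon.
Exactly one fragment in the molecule meets all constraints, giving 1 match.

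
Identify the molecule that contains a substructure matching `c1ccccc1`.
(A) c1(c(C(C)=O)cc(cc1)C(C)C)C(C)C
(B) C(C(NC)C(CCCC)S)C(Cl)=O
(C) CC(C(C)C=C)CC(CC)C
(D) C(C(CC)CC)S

c1ccccc1 describes six aromatic carbons in a ring (a benzene ring).
(A) contains the required atom environment, so the pattern matches.
(B) has a methyl group (-CH3) but no six-membered all-carbon aromatic ring is present.
(C) has a methyl group (-CH3) but no six-membered all-carbon aromatic ring is present.
(D) has a methyl group (-CH3) but no six-membered all-carbon aromatic ring is present.
So the answer is (A).

A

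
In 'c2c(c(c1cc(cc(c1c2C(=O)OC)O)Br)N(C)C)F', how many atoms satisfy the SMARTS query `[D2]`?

The query [D2] means: atom with exactly two heavy-atom neighbours.
Check the 20 heavy atoms by environment: 7× c (aromatic, D3) → no; 3× c (aromatic, D2) → match; 1× Br (D1) → no; 2× O (D1) → no; 1× C (D3) → no; 1× O (D2) → match; 3× C (D1) → no; 1× F (D1) → no; 1× N (D3) → no.
Summing the matching environments: 3 + 1 = 4 matching atoms.

4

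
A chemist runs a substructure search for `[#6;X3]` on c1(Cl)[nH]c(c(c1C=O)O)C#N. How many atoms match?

The query [#6;X3] means: any carbon (aromatic or not) with three total connections.
Check the 11 heavy atoms by environment: 1× n (aromatic, X3) → no; 4× c (aromatic, X3) → match; 1× C (X3) → match; 1× O (X1) → no; 1× Cl (X1) → no; 1× C (X2) → no; 1× N (X1) → no; 1× O (X2) → no.
Summing the matching environments: 4 + 1 = 5 matching atoms.

5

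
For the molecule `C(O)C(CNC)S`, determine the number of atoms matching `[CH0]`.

0

The query [CH0] means: aliphatic carbon with no attached hydrogen.
Check the 7 heavy atoms by environment: 2× C (H2) → no; 1× C (H1) → no; 1× N (H1) → no; 1× C (H3) → no; 1× O (H1) → no; 1× S (H1) → no.
No environment satisfies the query, so 0 matching atoms.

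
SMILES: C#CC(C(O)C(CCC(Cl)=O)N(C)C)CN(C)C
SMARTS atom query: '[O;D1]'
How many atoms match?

2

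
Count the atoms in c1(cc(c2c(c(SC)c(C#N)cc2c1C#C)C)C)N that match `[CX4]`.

Check the 19 heavy atoms by environment: 10× c (aromatic, X3) → no; 1× N (X3) → no; 3× C (X2) → no; 1× N (X1) → no; 3× C (X4) → match; 1× S (X2) → no.
That gives 3 matching atoms.

3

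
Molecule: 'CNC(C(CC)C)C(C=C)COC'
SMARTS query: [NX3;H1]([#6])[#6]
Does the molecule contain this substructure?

Yes

The pattern [NX3;H1]([#6])[#6] describes a trivalent nitrogen with one H, bonded to two carbons — a secondary amine.
The molecule carries an N-methylamino group (-NHCH3), whose atoms satisfy every constraint of the query, so the pattern matches.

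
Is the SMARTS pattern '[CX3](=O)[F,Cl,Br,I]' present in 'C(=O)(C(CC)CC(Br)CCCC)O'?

The pattern [CX3](=O)[F,Cl,Br,I] describes a carbonyl carbon bonded to a halogen — an acyl halide.
The closest candidate here is a carboxylic acid group (-C(=O)OH), but the carbonyl is bonded to -OH, not to a halogen. No other fragment satisfies the full query, so there is no match.

No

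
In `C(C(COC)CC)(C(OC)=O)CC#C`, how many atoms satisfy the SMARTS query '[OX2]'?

2

The query [OX2] means: aliphatic oxygen with two total connections — ether, hydroxyl, or ester single-bond O.
Check the 14 heavy atoms by environment: 8× C (X4) → no; 2× O (X2) → match; 2× C (X2) → no; 1× C (X3) → no; 1× O (X1) → no.
That gives 2 matching atoms.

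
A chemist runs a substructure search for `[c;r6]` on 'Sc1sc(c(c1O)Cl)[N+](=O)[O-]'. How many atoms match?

Check the 11 heavy atoms by environment: 1× s (aromatic, in 5-ring) → no; 4× c (aromatic, in 5-ring) → no; 1× N (charge +1, acyclic) → no; 1× O (charge -1, acyclic) → no; 2× O (acyclic) → no; 1× Cl (acyclic) → no; 1× S (acyclic) → no.
No environment satisfies the query, so 0 matching atoms.

0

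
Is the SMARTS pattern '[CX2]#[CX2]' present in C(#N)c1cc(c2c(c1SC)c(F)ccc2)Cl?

No

The pattern [CX2]#[CX2] describes a carbon-carbon triple bond — an alkyne.
The closest candidate here is a nitrile (-C#N), but the triple bond is C#N, not C#C. No other fragment satisfies the full query, so there is no match.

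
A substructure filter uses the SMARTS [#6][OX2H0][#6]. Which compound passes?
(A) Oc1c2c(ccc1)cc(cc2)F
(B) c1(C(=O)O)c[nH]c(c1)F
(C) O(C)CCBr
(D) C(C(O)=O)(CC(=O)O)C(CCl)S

C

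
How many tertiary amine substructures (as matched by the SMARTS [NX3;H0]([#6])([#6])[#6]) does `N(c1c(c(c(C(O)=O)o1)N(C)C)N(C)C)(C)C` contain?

3

[NX3;H0]([#6])([#6])[#6] is the SMARTS for a tertiary amine: a trivalent nitrogen with no H, bonded to three carbons.
The molecule carries 3 separate instances of a dimethylamino group (-N(CH3)2) meeting every constraint; each maps to a distinct set of atoms, giving 3 matches.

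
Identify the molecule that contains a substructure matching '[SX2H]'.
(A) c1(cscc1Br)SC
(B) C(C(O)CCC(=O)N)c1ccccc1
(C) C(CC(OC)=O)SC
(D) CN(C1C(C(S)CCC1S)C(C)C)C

[SX2H] describes an aliphatic sulfur with two connections, one being H (a thiol).
(A) has a methylthio ether (-SCH3) but the sulfur has H0 (bonded to two carbons), not H1.
(B) has a hydroxyl group (-OH) but it is an -OH, not an -SH.
(C) has a methylthio ether (-SCH3) but the sulfur has H0 (bonded to two carbons), not H1.
(D) contains a thiol (-SH), which satisfies every atom and bond constraint.
So the answer is (D).

D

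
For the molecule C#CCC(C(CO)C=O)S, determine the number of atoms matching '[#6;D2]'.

4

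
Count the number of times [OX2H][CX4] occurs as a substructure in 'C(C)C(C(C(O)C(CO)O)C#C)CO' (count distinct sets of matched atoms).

4

[OX2H][CX4] is the SMARTS for an aliphatic alcohol: a hydroxyl oxygen bound to an sp3 (X4) carbon.
The molecule carries 4 separate instances of a hydroxyl group (-OH) meeting every constraint; each maps to a distinct set of atoms, giving 4 matches.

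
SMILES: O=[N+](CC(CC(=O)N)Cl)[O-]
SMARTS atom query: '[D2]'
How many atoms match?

2

Check the 10 heavy atoms by environment: 2× C (D2) → match; 2× C (D3) → no; 1× N (charge +1, D3) → no; 1× O (charge -1, D1) → no; 2× O (D1) → no; 1× N (D1) → no; 1× Cl (D1) → no.
That gives 2 matching atoms.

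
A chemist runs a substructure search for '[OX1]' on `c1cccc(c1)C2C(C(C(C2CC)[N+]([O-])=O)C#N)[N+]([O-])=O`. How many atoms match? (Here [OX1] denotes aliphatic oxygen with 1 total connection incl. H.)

Check the 21 heavy atoms by environment: 7× C (X4) → no; 1× C (X2) → no; 1× N (X1) → no; 2× N (charge +1, X3) → no; 2× O (charge -1, X1) → match; 2× O (X1) → match; 6× c (aromatic, X3) → no.
Summing the matching environments: 2 + 2 = 4 matching atoms.

4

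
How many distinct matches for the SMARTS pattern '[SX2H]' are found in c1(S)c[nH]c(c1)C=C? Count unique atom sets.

1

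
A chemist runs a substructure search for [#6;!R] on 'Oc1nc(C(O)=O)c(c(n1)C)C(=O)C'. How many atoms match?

4

Check the 14 heavy atoms by environment: 2× n (aromatic, in 6-ring) → no; 4× c (aromatic, in 6-ring) → no; 4× C (acyclic) → match; 4× O (acyclic) → no.
That gives 4 matching atoms.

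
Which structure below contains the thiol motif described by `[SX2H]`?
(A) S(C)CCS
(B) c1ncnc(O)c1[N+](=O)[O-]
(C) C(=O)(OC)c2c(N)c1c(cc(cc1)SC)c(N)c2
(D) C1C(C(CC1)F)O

A

[SX2H] describes an aliphatic sulfur with two connections, one being H (a thiol).
(A) contains a thiol (-SH), which satisfies every atom and bond constraint.
(B) has a hydroxyl group (-OH) but it is an -OH, not an -SH.
(C) has a methylthio ether (-SCH3) but the sulfur has H0 (bonded to two carbons), not H1.
(D) has a hydroxyl group (-OH) but it is an -OH, not an -SH.
So the answer is (A).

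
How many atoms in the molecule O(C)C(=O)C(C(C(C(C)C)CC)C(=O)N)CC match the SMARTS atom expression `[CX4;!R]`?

11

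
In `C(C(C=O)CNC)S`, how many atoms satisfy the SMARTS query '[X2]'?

1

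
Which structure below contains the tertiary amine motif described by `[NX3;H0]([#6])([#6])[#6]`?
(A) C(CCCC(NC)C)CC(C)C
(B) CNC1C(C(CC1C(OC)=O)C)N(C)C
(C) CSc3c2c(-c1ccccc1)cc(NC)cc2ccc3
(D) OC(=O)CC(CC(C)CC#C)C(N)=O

[NX3;H0]([#6])([#6])[#6] describes a trivalent nitrogen with no H, bonded to three carbons (a tertiary amine).
(A) has an N-methylamino group (-NHCH3) but the nitrogen still has one H (H1), not H0.
(B) contains a dimethylamino group (-N(CH3)2), which satisfies every atom and bond constraint.
(C) has an N-methylamino group (-NHCH3) but the nitrogen still has one H (H1), not H0.
(D) has a primary amide (-C(=O)NH2) but the amide nitrogen has H2 and only one carbon neighbour.
So the answer is (B).

B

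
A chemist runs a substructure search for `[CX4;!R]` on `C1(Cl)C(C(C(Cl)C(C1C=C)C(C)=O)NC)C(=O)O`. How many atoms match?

2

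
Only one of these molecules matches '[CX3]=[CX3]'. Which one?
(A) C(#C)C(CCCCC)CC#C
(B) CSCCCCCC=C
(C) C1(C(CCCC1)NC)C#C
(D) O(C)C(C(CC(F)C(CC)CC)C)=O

B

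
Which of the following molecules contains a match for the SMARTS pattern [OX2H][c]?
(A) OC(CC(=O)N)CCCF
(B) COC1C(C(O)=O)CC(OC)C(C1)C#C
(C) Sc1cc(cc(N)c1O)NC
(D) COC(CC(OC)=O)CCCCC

C

[OX2H][c] describes a hydroxyl oxygen attached to an aromatic carbon (a phenol).
(A) has a hydroxyl group (-OH) but the -OH is on an aliphatic carbon, not an aromatic c.
(B) has a methoxy ether (-OCH3) but the oxygen has H0, not H1.
(C) contains a hydroxyl group (-OH), which satisfies every atom and bond constraint.
(D) has a methoxy ether (-OCH3) but the oxygen has H0, not H1.
So the answer is (C).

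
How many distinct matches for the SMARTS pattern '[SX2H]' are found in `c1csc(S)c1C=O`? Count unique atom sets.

[SX2H] is the SMARTS for a thiol: an aliphatic sulfur with two connections, one being H.
Exactly one fragment in the molecule meets all constraints, giving 1 match.

1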